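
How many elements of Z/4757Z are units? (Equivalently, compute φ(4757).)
An element a ∈ Z/4757Z is a unit iff gcd(a, 4757) = 1, so the number of units is φ(4757). φ is multiplicative, with φ(p^e) = p^e − p^(e−1). Factorise 4757 = 67 · 71. Then
  φ(4757) = (67 − 1) · (71 − 1) = 66 · 70 = 4620.

Final answer: Z/4757Z has φ(4757) = 4620 units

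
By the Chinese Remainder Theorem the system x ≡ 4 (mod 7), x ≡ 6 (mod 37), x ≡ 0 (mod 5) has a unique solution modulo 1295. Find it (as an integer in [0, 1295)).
x ≡ 1005 (mod 1295); the representative in [0, 1295) is 1005

The moduli 7, 37, 5 are pairwise coprime, so by the CRT there is a unique solution mod 7·37·5 = 1295.
Solve by successive substitution. Start with x ≡ 4 (mod 7).
  Combine with x ≡ 6 (mod 37): write x = 4 + 7·t and require 4 + 7·t ≡ 6 (mod 37), i.e. 7·t ≡ 6 − 4 ≡ 2 (mod 37). Since 7^(−1) ≡ 16 (mod 37), t ≡ 16·2 ≡ 32 (mod 37). So x ≡ 4 + 7·32 = 228 (mod 259).
  Combine with x ≡ 0 (mod 5): write x = 228 + 259·t and require 228 + 259·t ≡ 0 (mod 5), i.e. 259·t ≡ 0 − 228 ≡ 2 (mod 5). Since 259^(−1) ≡ 4 (mod 5) (259 ≡ 4 (mod 5)), t ≡ 4·2 ≡ 3 (mod 5). So x ≡ 228 + 259·3 = 1005 (mod 1295).
Unique solution in [0, 1295): x = 1005.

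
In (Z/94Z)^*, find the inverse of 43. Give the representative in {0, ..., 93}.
Apply the extended Euclidean algorithm to (94, 43), tracking rows (r, s, t) with s·94 + t·43 = r. Each division r_prev = q·r_cur + r_new produces the new row as (previous row) − q·(current row):
  row A: (94, 1, 0)   [1·94 + 0·43 = 94]
  row B: (43, 0, 1)   [0·94 + 1·43 = 43]
  94 = 2·43 + 8   → row C = row A − 2·row B = (8, 1, −2)   [check: 1·94 − 2·43 = 8]
  43 = 5·8 + 3   → row D = row B − 5·row C = (3, −5, 11)   [check: −5·94 + 11·43 = 3]
  8 = 2·3 + 2   → row E = row C − 2·row D = (2, 11, −24)   [check: 11·94 − 24·43 = 2]
  3 = 1·2 + 1   → row F = row D − 1·row E = (1, −16, 35)   [check: −16·94 + 35·43 = 1]
  2 = 2·1 + 0   → remainder 0, stop. gcd = 1 (last nonzero row F).
The gcd is 1, so 43 is invertible mod 94. The last nonzero row gives −16·94 + 35·43 = 1, so t = 35. So 43^(−1) ≡ 35 (mod 94). Verify: 43 · 35 = 1505 ≡ 1 (mod 94). ✓

Final answer: 43^(−1) ≡ 35 (mod 94)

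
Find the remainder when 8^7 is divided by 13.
Use repeated squaring. Binary(7) = 111. Walk through the bits of the exponent 7 left-to-right: at each bit after the leading one, square the running value, then multiply by 8 if the bit is 1 (always reducing mod 13):
  bit 1 = 1 (leading): start with 8.
  bit 2 = 1: square 8^2 = 64 ≡ 12; bit is 1, so multiply 12·8 = 96 ≡ 5 (mod 13).
  bit 3 = 1: square 5^2 = 25 ≡ 12; bit is 1, so multiply 12·8 = 96 ≡ 5 (mod 13).
Final value: 8^7 ≡ 5 (mod 13).

Final answer: 5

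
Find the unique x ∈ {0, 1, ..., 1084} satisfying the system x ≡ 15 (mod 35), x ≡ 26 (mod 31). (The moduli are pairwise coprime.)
The moduli 35, 31 are pairwise coprime, so by the CRT there is a unique solution mod 35·31 = 1085.
Solve by successive substitution. Start with x ≡ 15 (mod 35).
  Combine with x ≡ 26 (mod 31): write x = 15 + 35·t and require 15 + 35·t ≡ 26 (mod 31), i.e. 35·t ≡ 26 − 15 ≡ 11 (mod 31). Since 35^(−1) ≡ 8 (mod 31) (35 ≡ 4 (mod 31)), t ≡ 8·11 ≡ 26 (mod 31). So x ≡ 15 + 35·26 = 925 (mod 1085).
Unique solution in [0, 1085): x = 925.

Final answer: x ≡ 925 (mod 1085); the representative in [0, 1085) is 925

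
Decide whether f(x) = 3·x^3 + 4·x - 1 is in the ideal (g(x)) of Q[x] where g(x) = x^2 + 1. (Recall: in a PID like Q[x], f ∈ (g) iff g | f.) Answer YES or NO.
NO

In Q[x] the ideal (g) consists of all multiples of g, so f ∈ (g) iff g | f, i.e. iff the remainder of f on division by g is 0. Divide f by g (g is monic, so eliminate the leading term of the running remainder at each step):
  leading term 3·x^3: subtract (3·x)·g(x) = 3·x^3 + 3·x, leaving x - 1
The remainder r(x) = x - 1 ≠ 0 (and deg r < deg g), so g ∤ f, i.e. f ∉ (g).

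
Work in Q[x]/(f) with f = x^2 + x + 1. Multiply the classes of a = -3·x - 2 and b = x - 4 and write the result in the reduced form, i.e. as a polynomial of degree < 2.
a · b ≡ 13·x + 11 (mod f(x))

First multiply in Q[x] without reducing: a · b = -3·x^2 + 10·x + 8. Now divide by f(x) = x^2 + x + 1, eliminating the leading term at each step:
  leading term -3·x^2: subtract (-3)·f(x) = -3·x^2 - 3·x - 3, leaving 13·x + 11
The degree is now < 2, so this is the remainder. Hence a · b ≡ 13·x + 11 in Q[x]/(f).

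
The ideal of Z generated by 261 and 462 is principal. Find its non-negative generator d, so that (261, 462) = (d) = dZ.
In the PID Z, (a, b) is generated by gcd(a, b). Compute gcd(462, 261) with the extended Euclidean algorithm, tracking rows (r, s, t) with s·462 + t·261 = r:
  row A: (462, 1, 0)   [1·462 + 0·261 = 462]
  row B: (261, 0, 1)   [0·462 + 1·261 = 261]
  462 = 1·261 + 201   → row C = row A − 1·row B = (201, 1, −1)   [check: 1·462 − 1·261 = 201]
  261 = 1·201 + 60   → row D = row B − 1·row C = (60, −1, 2)   [check: −1·462 + 2·261 = 60]
  201 = 3·60 + 21   → row E = row C − 3·row D = (21, 4, −7)   [check: 4·462 − 7·261 = 21]
  60 = 2·21 + 18   → row F = row D − 2·row E = (18, −9, 16)   [check: −9·462 + 16·261 = 18]
  21 = 1·18 + 3   → row G = row E − 1·row F = (3, 13, −23)   [check: 13·462 − 23·261 = 3]
  18 = 6·3 + 0   → remainder 0, stop. gcd = 3 (last nonzero row G).
So gcd(261, 462) = 3, with Bézout identity 13·462 − 23·261 = 3. Containment (⊇): the Bézout identity exhibits 3 as an element of (261, 462), giving (3) ⊆ (261, 462). Containment (⊆): since 3 | 261 and 3 | 462 (261 = 3·87, 462 = 3·154), every Z-linear combination of 261 and 462 is divisible by 3, so (261, 462) ⊆ (3). Therefore (261, 462) = (3), d = 3.

Final answer: (261, 462) = (3); d = 3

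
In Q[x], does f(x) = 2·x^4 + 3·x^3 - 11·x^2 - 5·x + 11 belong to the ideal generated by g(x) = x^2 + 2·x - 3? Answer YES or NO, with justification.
NO

In Q[x] the ideal (g) consists of all multiples of g, so f ∈ (g) iff g | f, i.e. iff the remainder of f on division by g is 0. Divide f by g (g is monic, so eliminate the leading term of the running remainder at each step):
  leading term 2·x^4: subtract (2·x^2)·g(x) = 2·x^4 + 4·x^3 - 6·x^2, leaving -x^3 - 5·x^2 - 5·x + 11
  leading term -x^3: subtract (-x)·g(x) = -x^3 - 2·x^2 + 3·x, leaving -3·x^2 - 8·x + 11
  leading term -3·x^2: subtract (-3)·g(x) = -3·x^2 - 6·x + 9, leaving 2 - 2·x
The remainder r(x) = 2 - 2·x ≠ 0 (and deg r < deg g), so g ∤ f, i.e. f ∉ (g).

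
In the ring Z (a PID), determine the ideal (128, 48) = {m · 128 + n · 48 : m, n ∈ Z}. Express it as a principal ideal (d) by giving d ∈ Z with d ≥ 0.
In the PID Z, (a, b) is generated by gcd(a, b). Compute gcd(128, 48) with the extended Euclidean algorithm, tracking rows (r, s, t) with s·128 + t·48 = r:
  row A: (128, 1, 0)   [1·128 + 0·48 = 128]
  row B: (48, 0, 1)   [0·128 + 1·48 = 48]
  128 = 2·48 + 32   → row C = row A − 2·row B = (32, 1, −2)   [check: 1·128 − 2·48 = 32]
  48 = 1·32 + 16   → row D = row B − 1·row C = (16, −1, 3)   [check: −1·128 + 3·48 = 16]
  32 = 2·16 + 0   → remainder 0, stop. gcd = 16 (last nonzero row D).
So gcd(128, 48) = 16, with Bézout identity −1·128 + 3·48 = 16. Containment (⊇): the Bézout identity exhibits 16 as an element of (128, 48), giving (16) ⊆ (128, 48). Containment (⊆): since 16 | 128 and 16 | 48 (128 = 16·8, 48 = 16·3), every Z-linear combination of 128 and 48 is divisible by 16, so (128, 48) ⊆ (16). Therefore (128, 48) = (16), d = 16.

Final answer: (128, 48) = (16); d = 16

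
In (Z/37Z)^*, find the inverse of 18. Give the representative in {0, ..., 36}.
Apply the extended Euclidean algorithm to (37, 18), tracking rows (r, s, t) with s·37 + t·18 = r. Each division r_prev = q·r_cur + r_new produces the new row as (previous row) − q·(current row):
  row A: (37, 1, 0)   [1·37 + 0·18 = 37]
  row B: (18, 0, 1)   [0·37 + 1·18 = 18]
  37 = 2·18 + 1   → row C = row A − 2·row B = (1, 1, −2)   [check: 1·37 − 2·18 = 1]
  18 = 18·1 + 0   → remainder 0, stop. gcd = 1 (last nonzero row C).
The gcd is 1, so 18 is invertible mod 37. The last nonzero row gives 1·37 − 2·18 = 1, so t = −2. So 18^(−1) ≡ −2 ≡ 35 (mod 37). Verify: 18 · 35 = 630 ≡ 1 (mod 37). ✓

Final answer: 18^(−1) ≡ 35 (mod 37)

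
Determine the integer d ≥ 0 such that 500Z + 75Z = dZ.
In the PID Z, (a, b) is generated by gcd(a, b). Compute gcd(500, 75) with the extended Euclidean algorithm, tracking rows (r, s, t) with s·500 + t·75 = r:
  row A: (500, 1, 0)   [1·500 + 0·75 = 500]
  row B: (75, 0, 1)   [0·500 + 1·75 = 75]
  500 = 6·75 + 50   → row C = row A − 6·row B = (50, 1, −6)   [check: 1·500 − 6·75 = 50]
  75 = 1·50 + 25   → row D = row B − 1·row C = (25, −1, 7)   [check: −1·500 + 7·75 = 25]
  50 = 2·25 + 0   → remainder 0, stop. gcd = 25 (last nonzero row D).
So gcd(500, 75) = 25, with Bézout identity −1·500 + 7·75 = 25. Containment (⊇): the Bézout identity exhibits 25 as an element of (500, 75), giving (25) ⊆ (500, 75). Containment (⊆): since 25 | 500 and 25 | 75 (500 = 25·20, 75 = 25·3), every Z-linear combination of 500 and 75 is divisible by 25, so (500, 75) ⊆ (25). Therefore (500, 75) = (25), d = 25.

Final answer: (500, 75) = (25); d = 25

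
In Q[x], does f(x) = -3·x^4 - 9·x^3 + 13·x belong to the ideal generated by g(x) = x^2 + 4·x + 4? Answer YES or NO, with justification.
NO

In Q[x] the ideal (g) consists of all multiples of g, so f ∈ (g) iff g | f, i.e. iff the remainder of f on division by g is 0. Divide f by g (g is monic, so eliminate the leading term of the running remainder at each step):
  leading term -3·x^4: subtract (-3·x^2)·g(x) = -3·x^4 - 12·x^3 - 12·x^2, leaving 3·x^3 + 12·x^2 + 13·x
  leading term 3·x^3: subtract (3·x)·g(x) = 3·x^3 + 12·x^2 + 12·x, leaving x
The remainder r(x) = x ≠ 0 (and deg r < deg g), so g ∤ f, i.e. f ∉ (g).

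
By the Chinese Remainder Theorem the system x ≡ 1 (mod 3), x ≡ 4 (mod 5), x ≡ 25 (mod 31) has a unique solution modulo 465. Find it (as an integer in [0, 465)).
The moduli 3, 5, 31 are pairwise coprime, so by the CRT there is a unique solution mod 3·5·31 = 465.
Solve by successive substitution. Start with x ≡ 1 (mod 3).
  Combine with x ≡ 4 (mod 5): write x = 1 + 3·t and require 1 + 3·t ≡ 4 (mod 5), i.e. 3·t ≡ 4 − 1 ≡ 3 (mod 5). Since 3^(−1) ≡ 2 (mod 5), t ≡ 2·3 ≡ 1 (mod 5). So x ≡ 1 + 3·1 = 4 (mod 15).
  Combine with x ≡ 25 (mod 31): write x = 4 + 15·t and require 4 + 15·t ≡ 25 (mod 31), i.e. 15·t ≡ 25 − 4 ≡ 21 (mod 31). Since 15^(−1) ≡ 29 (mod 31), t ≡ 29·21 ≡ 20 (mod 31). So x ≡ 4 + 15·20 = 304 (mod 465).
Unique solution in [0, 465): x = 304.

Final answer: x ≡ 304 (mod 465); the representative in [0, 465) is 304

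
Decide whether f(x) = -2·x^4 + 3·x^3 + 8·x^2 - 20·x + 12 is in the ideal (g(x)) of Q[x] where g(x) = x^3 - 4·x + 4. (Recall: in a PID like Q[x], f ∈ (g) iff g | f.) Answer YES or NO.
YES

In Q[x] the ideal (g) consists of all multiples of g, so f ∈ (g) iff g | f, i.e. iff the remainder of f on division by g is 0. Divide f by g (g is monic, so eliminate the leading term of the running remainder at each step):
  leading term -2·x^4: subtract (-2·x)·g(x) = -2·x^4 + 8·x^2 - 8·x, leaving 3·x^3 - 12·x + 12
  leading term 3·x^3: subtract (3)·g(x) = 3·x^3 - 12·x + 12, leaving 0
The remainder is 0, so f(x) = g(x) · h(x) with h(x) = 3 - 2·x. Hence g | f, i.e. f ∈ (g).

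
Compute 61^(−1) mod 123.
61^(−1) ≡ 121 (mod 123)

Apply the extended Euclidean algorithm to (123, 61), tracking rows (r, s, t) with s·123 + t·61 = r. Each division r_prev = q·r_cur + r_new produces the new row as (previous row) − q·(current row):
  row A: (123, 1, 0)   [1·123 + 0·61 = 123]
  row B: (61, 0, 1)   [0·123 + 1·61 = 61]
  123 = 2·61 + 1   → row C = row A − 2·row B = (1, 1, −2)   [check: 1·123 − 2·61 = 1]
  61 = 61·1 + 0   → remainder 0, stop. gcd = 1 (last nonzero row C).
The gcd is 1, so 61 is invertible mod 123. The last nonzero row gives 1·123 − 2·61 = 1, so t = −2. So 61^(−1) ≡ −2 ≡ 121 (mod 123). Verify: 61 · 121 = 7381 ≡ 1 (mod 123). ✓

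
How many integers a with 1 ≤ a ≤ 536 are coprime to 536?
The number of a ∈ {1, ..., 536} with gcd(a, 536) = 1 is by definition Euler's totient φ(536). φ is multiplicative, with φ(p^e) = p^e − p^(e−1). Factorise 536 = 2^3 · 67. Then
  φ(536) = (2^3 − 2^2) · (67 − 1) = 4 · 66 = 264.
So there are 264 such integers.

Final answer: 264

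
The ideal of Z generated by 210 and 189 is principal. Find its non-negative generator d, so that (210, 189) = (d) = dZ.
(210, 189) = (21); d = 21

In the PID Z, (a, b) is generated by gcd(a, b). Compute gcd(210, 189) with the extended Euclidean algorithm, tracking rows (r, s, t) with s·210 + t·189 = r:
  row A: (210, 1, 0)   [1·210 + 0·189 = 210]
  row B: (189, 0, 1)   [0·210 + 1·189 = 189]
  210 = 1·189 + 21   → row C = row A − 1·row B = (21, 1, −1)   [check: 1·210 − 1·189 = 21]
  189 = 9·21 + 0   → remainder 0, stop. gcd = 21 (last nonzero row C).
So gcd(210, 189) = 21, with Bézout identity 1·210 − 1·189 = 21. Containment (⊇): the Bézout identity exhibits 21 as an element of (210, 189), giving (21) ⊆ (210, 189). Containment (⊆): since 21 | 210 and 21 | 189 (210 = 21·10, 189 = 21·9), every Z-linear combination of 210 and 189 is divisible by 21, so (210, 189) ⊆ (21). Therefore (210, 189) = (21), d = 21.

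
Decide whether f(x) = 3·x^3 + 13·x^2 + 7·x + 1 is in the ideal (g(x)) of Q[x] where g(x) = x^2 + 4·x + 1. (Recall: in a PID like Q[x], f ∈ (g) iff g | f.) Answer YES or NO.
YES

In Q[x] the ideal (g) consists of all multiples of g, so f ∈ (g) iff g | f, i.e. iff the remainder of f on division by g is 0. Divide f by g (g is monic, so eliminate the leading term of the running remainder at each step):
  leading term 3·x^3: subtract (3·x)·g(x) = 3·x^3 + 12·x^2 + 3·x, leaving x^2 + 4·x + 1
  leading term x^2: subtract (1)·g(x) = x^2 + 4·x + 1, leaving 0
The remainder is 0, so f(x) = g(x) · h(x) with h(x) = 3·x + 1. Hence g | f, i.e. f ∈ (g).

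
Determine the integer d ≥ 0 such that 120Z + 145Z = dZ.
(120, 145) = (5); d = 5

In the PID Z, (a, b) is generated by gcd(a, b). Compute gcd(145, 120) with the extended Euclidean algorithm, tracking rows (r, s, t) with s·145 + t·120 = r:
  row A: (145, 1, 0)   [1·145 + 0·120 = 145]
  row B: (120, 0, 1)   [0·145 + 1·120 = 120]
  145 = 1·120 + 25   → row C = row A − 1·row B = (25, 1, −1)   [check: 1·145 − 1·120 = 25]
  120 = 4·25 + 20   → row D = row B − 4·row C = (20, −4, 5)   [check: −4·145 + 5·120 = 20]
  25 = 1·20 + 5   → row E = row C − 1·row D = (5, 5, −6)   [check: 5·145 − 6·120 = 5]
  20 = 4·5 + 0   → remainder 0, stop. gcd = 5 (last nonzero row E).
So gcd(120, 145) = 5, with Bézout identity 5·145 − 6·120 = 5. Containment (⊇): the Bézout identity exhibits 5 as an element of (120, 145), giving (5) ⊆ (120, 145). Containment (⊆): since 5 | 120 and 5 | 145 (120 = 5·24, 145 = 5·29), every Z-linear combination of 120 and 145 is divisible by 5, so (120, 145) ⊆ (5). Therefore (120, 145) = (5), d = 5.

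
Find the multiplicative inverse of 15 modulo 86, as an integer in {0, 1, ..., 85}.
Apply the extended Euclidean algorithm to (86, 15), tracking rows (r, s, t) with s·86 + t·15 = r. Each division r_prev = q·r_cur + r_new produces the new row as (previous row) − q·(current row):
  row A: (86, 1, 0)   [1·86 + 0·15 = 86]
  row B: (15, 0, 1)   [0·86 + 1·15 = 15]
  86 = 5·15 + 11   → row C = row A − 5·row B = (11, 1, −5)   [check: 1·86 − 5·15 = 11]
  15 = 1·11 + 4   → row D = row B − 1·row C = (4, −1, 6)   [check: −1·86 + 6·15 = 4]
  11 = 2·4 + 3   → row E = row C − 2·row D = (3, 3, −17)   [check: 3·86 − 17·15 = 3]
  4 = 1·3 + 1   → row F = row D − 1·row E = (1, −4, 23)   [check: −4·86 + 23·15 = 1]
  3 = 3·1 + 0   → remainder 0, stop. gcd = 1 (last nonzero row F).
The gcd is 1, so 15 is invertible mod 86. The last nonzero row gives −4·86 + 23·15 = 1, so t = 23. So 15^(−1) ≡ 23 (mod 86). Verify: 15 · 23 = 345 ≡ 1 (mod 86). ✓

Final answer: 15^(−1) ≡ 23 (mod 86)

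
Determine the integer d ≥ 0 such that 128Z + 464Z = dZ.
(128, 464) = (16); d = 16

In the PID Z, (a, b) is generated by gcd(a, b). Compute gcd(464, 128) with the extended Euclidean algorithm, tracking rows (r, s, t) with s·464 + t·128 = r:
  row A: (464, 1, 0)   [1·464 + 0·128 = 464]
  row B: (128, 0, 1)   [0·464 + 1·128 = 128]
  464 = 3·128 + 80   → row C = row A − 3·row B = (80, 1, −3)   [check: 1·464 − 3·128 = 80]
  128 = 1·80 + 48   → row D = row B − 1·row C = (48, −1, 4)   [check: −1·464 + 4·128 = 48]
  80 = 1·48 + 32   → row E = row C − 1·row D = (32, 2, −7)   [check: 2·464 − 7·128 = 32]
  48 = 1·32 + 16   → row F = row D − 1·row E = (16, −3, 11)   [check: −3·464 + 11·128 = 16]
  32 = 2·16 + 0   → remainder 0, stop. gcd = 16 (last nonzero row F).
So gcd(128, 464) = 16, with Bézout identity −3·464 + 11·128 = 16. Containment (⊇): the Bézout identity exhibits 16 as an element of (128, 464), giving (16) ⊆ (128, 464). Containment (⊆): since 16 | 128 and 16 | 464 (128 = 16·8, 464 = 16·29), every Z-linear combination of 128 and 464 is divisible by 16, so (128, 464) ⊆ (16). Therefore (128, 464) = (16), d = 16.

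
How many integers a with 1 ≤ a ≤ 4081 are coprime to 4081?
3120

The number of a ∈ {1, ..., 4081} with gcd(a, 4081) = 1 is by definition Euler's totient φ(4081). φ is multiplicative, with φ(p^e) = p^e − p^(e−1). Factorise 4081 = 7 · 11 · 53. Then
  φ(4081) = (7 − 1) · (11 − 1) · (53 − 1) = 6 · 10 · 52 = 3120.
So there are 3120 such integers.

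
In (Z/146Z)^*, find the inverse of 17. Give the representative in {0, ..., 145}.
Apply the extended Euclidean algorithm to (146, 17), tracking rows (r, s, t) with s·146 + t·17 = r. Each division r_prev = q·r_cur + r_new produces the new row as (previous row) − q·(current row):
  row A: (146, 1, 0)   [1·146 + 0·17 = 146]
  row B: (17, 0, 1)   [0·146 + 1·17 = 17]
  146 = 8·17 + 10   → row C = row A − 8·row B = (10, 1, −8)   [check: 1·146 − 8·17 = 10]
  17 = 1·10 + 7   → row D = row B − 1·row C = (7, −1, 9)   [check: −1·146 + 9·17 = 7]
  10 = 1·7 + 3   → row E = row C − 1·row D = (3, 2, −17)   [check: 2·146 − 17·17 = 3]
  7 = 2·3 + 1   → row F = row D − 2·row E = (1, −5, 43)   [check: −5·146 + 43·17 = 1]
  3 = 3·1 + 0   → remainder 0, stop. gcd = 1 (last nonzero row F).
The gcd is 1, so 17 is invertible mod 146. The last nonzero row gives −5·146 + 43·17 = 1, so t = 43. So 17^(−1) ≡ 43 (mod 146). Verify: 17 · 43 = 731 ≡ 1 (mod 146). ✓

Final answer: 17^(−1) ≡ 43 (mod 146)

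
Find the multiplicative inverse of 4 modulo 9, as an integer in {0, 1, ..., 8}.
Apply the extended Euclidean algorithm to (9, 4), tracking rows (r, s, t) with s·9 + t·4 = r. Each division r_prev = q·r_cur + r_new produces the new row as (previous row) − q·(current row):
  row A: (9, 1, 0)   [1·9 + 0·4 = 9]
  row B: (4, 0, 1)   [0·9 + 1·4 = 4]
  9 = 2·4 + 1   → row C = row A − 2·row B = (1, 1, −2)   [check: 1·9 − 2·4 = 1]
  4 = 4·1 + 0   → remainder 0, stop. gcd = 1 (last nonzero row C).
The gcd is 1, so 4 is invertible mod 9. The last nonzero row gives 1·9 − 2·4 = 1, so t = −2. So 4^(−1) ≡ −2 ≡ 7 (mod 9). Verify: 4 · 7 = 28 ≡ 1 (mod 9). ✓

Final answer: 4^(−1) ≡ 7 (mod 9)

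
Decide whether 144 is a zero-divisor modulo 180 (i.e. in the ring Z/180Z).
YES

gcd(144, 180) = 36 > 1, so 144 is not a unit in Z/180Z. In Z/nZ every nonzero non-unit is a zero-divisor: explicitly, take b = 180/gcd = 5 ≠ 0 (mod 180); then 144·5 = 720 = 4·180, i.e. 144·5 ≡ 0 (mod 180). So 144 is a zero-divisor.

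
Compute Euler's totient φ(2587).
φ(2587) = 2376

φ is multiplicative, with φ(p^e) = p^e − p^(e−1). Factorise 2587 = 13 · 199. Then
  φ(2587) = (13 − 1) · (199 − 1) = 12 · 198 = 2376.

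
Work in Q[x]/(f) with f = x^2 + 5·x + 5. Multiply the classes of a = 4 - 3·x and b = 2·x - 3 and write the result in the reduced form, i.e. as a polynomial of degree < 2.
First multiply in Q[x] without reducing: a · b = -6·x^2 + 17·x - 12. Now divide by f(x) = x^2 + 5·x + 5, eliminating the leading term at each step:
  leading term -6·x^2: subtract (-6)·f(x) = -6·x^2 - 30·x - 30, leaving 47·x + 18
The degree is now < 2, so this is the remainder. Hence a · b ≡ 47·x + 18 in Q[x]/(f).

Final answer: a · b ≡ 47·x + 18 (mod f(x))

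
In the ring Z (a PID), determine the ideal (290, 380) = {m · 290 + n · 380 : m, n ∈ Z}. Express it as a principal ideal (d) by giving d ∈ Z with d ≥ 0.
(290, 380) = (10); d = 10

In the PID Z, (a, b) is generated by gcd(a, b). Compute gcd(380, 290) with the extended Euclidean algorithm, tracking rows (r, s, t) with s·380 + t·290 = r:
  row A: (380, 1, 0)   [1·380 + 0·290 = 380]
  row B: (290, 0, 1)   [0·380 + 1·290 = 290]
  380 = 1·290 + 90   → row C = row A − 1·row B = (90, 1, −1)   [check: 1·380 − 1·290 = 90]
  290 = 3·90 + 20   → row D = row B − 3·row C = (20, −3, 4)   [check: −3·380 + 4·290 = 20]
  90 = 4·20 + 10   → row E = row C − 4·row D = (10, 13, −17)   [check: 13·380 − 17·290 = 10]
  20 = 2·10 + 0   → remainder 0, stop. gcd = 10 (last nonzero row E).
So gcd(290, 380) = 10, with Bézout identity 13·380 − 17·290 = 10. Containment (⊇): the Bézout identity exhibits 10 as an element of (290, 380), giving (10) ⊆ (290, 380). Containment (⊆): since 10 | 290 and 10 | 380 (290 = 10·29, 380 = 10·38), every Z-linear combination of 290 and 380 is divisible by 10, so (290, 380) ⊆ (10). Therefore (290, 380) = (10), d = 10.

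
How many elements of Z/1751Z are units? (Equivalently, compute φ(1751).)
Z/1751Z has φ(1751) = 1632 units

An element a ∈ Z/1751Z is a unit iff gcd(a, 1751) = 1, so the number of units is φ(1751). φ is multiplicative, with φ(p^e) = p^e − p^(e−1). Factorise 1751 = 17 · 103. Then
  φ(1751) = (17 − 1) · (103 − 1) = 16 · 102 = 1632.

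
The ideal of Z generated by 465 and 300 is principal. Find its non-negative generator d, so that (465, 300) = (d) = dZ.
In the PID Z, (a, b) is generated by gcd(a, b). Compute gcd(465, 300) with the extended Euclidean algorithm, tracking rows (r, s, t) with s·465 + t·300 = r:
  row A: (465, 1, 0)   [1·465 + 0·300 = 465]
  row B: (300, 0, 1)   [0·465 + 1·300 = 300]
  465 = 1·300 + 165   → row C = row A − 1·row B = (165, 1, −1)   [check: 1·465 − 1·300 = 165]
  300 = 1·165 + 135   → row D = row B − 1·row C = (135, −1, 2)   [check: −1·465 + 2·300 = 135]
  165 = 1·135 + 30   → row E = row C − 1·row D = (30, 2, −3)   [check: 2·465 − 3·300 = 30]
  135 = 4·30 + 15   → row F = row D − 4·row E = (15, −9, 14)   [check: −9·465 + 14·300 = 15]
  30 = 2·15 + 0   → remainder 0, stop. gcd = 15 (last nonzero row F).
So gcd(465, 300) = 15, with Bézout identity −9·465 + 14·300 = 15. Containment (⊇): the Bézout identity exhibits 15 as an element of (465, 300), giving (15) ⊆ (465, 300). Containment (⊆): since 15 | 465 and 15 | 300 (465 = 15·31, 300 = 15·20), every Z-linear combination of 465 and 300 is divisible by 15, so (465, 300) ⊆ (15). Therefore (465, 300) = (15), d = 15.

Final answer: (465, 300) = (15); d = 15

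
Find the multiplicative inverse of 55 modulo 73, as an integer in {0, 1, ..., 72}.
Apply the extended Euclidean algorithm to (73, 55), tracking rows (r, s, t) with s·73 + t·55 = r. Each division r_prev = q·r_cur + r_new produces the new row as (previous row) − q·(current row):
  row A: (73, 1, 0)   [1·73 + 0·55 = 73]
  row B: (55, 0, 1)   [0·73 + 1·55 = 55]
  73 = 1·55 + 18   → row C = row A − 1·row B = (18, 1, −1)   [check: 1·73 − 1·55 = 18]
  55 = 3·18 + 1   → row D = row B − 3·row C = (1, −3, 4)   [check: −3·73 + 4·55 = 1]
  18 = 18·1 + 0   → remainder 0, stop. gcd = 1 (last nonzero row D).
The gcd is 1, so 55 is invertible mod 73. The last nonzero row gives −3·73 + 4·55 = 1, so t = 4. So 55^(−1) ≡ 4 (mod 73). Verify: 55 · 4 = 220 ≡ 1 (mod 73). ✓

Final answer: 55^(−1) ≡ 4 (mod 73)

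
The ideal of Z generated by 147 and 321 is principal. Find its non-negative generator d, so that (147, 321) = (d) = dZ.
In the PID Z, (a, b) is generated by gcd(a, b). Compute gcd(321, 147) with the extended Euclidean algorithm, tracking rows (r, s, t) with s·321 + t·147 = r:
  row A: (321, 1, 0)   [1·321 + 0·147 = 321]
  row B: (147, 0, 1)   [0·321 + 1·147 = 147]
  321 = 2·147 + 27   → row C = row A − 2·row B = (27, 1, −2)   [check: 1·321 − 2·147 = 27]
  147 = 5·27 + 12   → row D = row B − 5·row C = (12, −5, 11)   [check: −5·321 + 11·147 = 12]
  27 = 2·12 + 3   → row E = row C − 2·row D = (3, 11, −24)   [check: 11·321 − 24·147 = 3]
  12 = 4·3 + 0   → remainder 0, stop. gcd = 3 (last nonzero row E).
So gcd(147, 321) = 3, with Bézout identity 11·321 − 24·147 = 3. Containment (⊇): the Bézout identity exhibits 3 as an element of (147, 321), giving (3) ⊆ (147, 321). Containment (⊆): since 3 | 147 and 3 | 321 (147 = 3·49, 321 = 3·107), every Z-linear combination of 147 and 321 is divisible by 3, so (147, 321) ⊆ (3). Therefore (147, 321) = (3), d = 3.

Final answer: (147, 321) = (3); d = 3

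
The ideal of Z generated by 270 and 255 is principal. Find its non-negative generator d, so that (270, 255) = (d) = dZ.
In the PID Z, (a, b) is generated by gcd(a, b). Compute gcd(270, 255) with the extended Euclidean algorithm, tracking rows (r, s, t) with s·270 + t·255 = r:
  row A: (270, 1, 0)   [1·270 + 0·255 = 270]
  row B: (255, 0, 1)   [0·270 + 1·255 = 255]
  270 = 1·255 + 15   → row C = row A − 1·row B = (15, 1, −1)   [check: 1·270 − 1·255 = 15]
  255 = 17·15 + 0   → remainder 0, stop. gcd = 15 (last nonzero row C).
So gcd(270, 255) = 15, with Bézout identity 1·270 − 1·255 = 15. Containment (⊇): the Bézout identity exhibits 15 as an element of (270, 255), giving (15) ⊆ (270, 255). Containment (⊆): since 15 | 270 and 15 | 255 (270 = 15·18, 255 = 15·17), every Z-linear combination of 270 and 255 is divisible by 15, so (270, 255) ⊆ (15). Therefore (270, 255) = (15), d = 15.

Final answer: (270, 255) = (15); d = 15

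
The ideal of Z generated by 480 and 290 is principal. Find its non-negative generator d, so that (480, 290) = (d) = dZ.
(480, 290) = (10); d = 10

In the PID Z, (a, b) is generated by gcd(a, b). Compute gcd(480, 290) with the extended Euclidean algorithm, tracking rows (r, s, t) with s·480 + t·290 = r:
  row A: (480, 1, 0)   [1·480 + 0·290 = 480]
  row B: (290, 0, 1)   [0·480 + 1·290 = 290]
  480 = 1·290 + 190   → row C = row A − 1·row B = (190, 1, −1)   [check: 1·480 − 1·290 = 190]
  290 = 1·190 + 100   → row D = row B − 1·row C = (100, −1, 2)   [check: −1·480 + 2·290 = 100]
  190 = 1·100 + 90   → row E = row C − 1·row D = (90, 2, −3)   [check: 2·480 − 3·290 = 90]
  100 = 1·90 + 10   → row F = row D − 1·row E = (10, −3, 5)   [check: −3·480 + 5·290 = 10]
  90 = 9·10 + 0   → remainder 0, stop. gcd = 10 (last nonzero row F).
So gcd(480, 290) = 10, with Bézout identity −3·480 + 5·290 = 10. Containment (⊇): the Bézout identity exhibits 10 as an element of (480, 290), giving (10) ⊆ (480, 290). Containment (⊆): since 10 | 480 and 10 | 290 (480 = 10·48, 290 = 10·29), every Z-linear combination of 480 and 290 is divisible by 10, so (480, 290) ⊆ (10). Therefore (480, 290) = (10), d = 10.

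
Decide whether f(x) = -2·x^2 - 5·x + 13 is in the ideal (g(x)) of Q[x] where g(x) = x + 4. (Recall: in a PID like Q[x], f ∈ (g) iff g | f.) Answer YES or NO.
In Q[x] the ideal (g) consists of all multiples of g, so f ∈ (g) iff g | f, i.e. iff the remainder of f on division by g is 0. Divide f by g (g is monic, so eliminate the leading term of the running remainder at each step):
  leading term -2·x^2: subtract (-2·x)·g(x) = -2·x^2 - 8·x, leaving 3·x + 13
  leading term 3·x: subtract (3)·g(x) = 3·x + 12, leaving 1
The remainder r(x) = 1 ≠ 0 (and deg r < deg g), so g ∤ f, i.e. f ∉ (g).

Final answer: NO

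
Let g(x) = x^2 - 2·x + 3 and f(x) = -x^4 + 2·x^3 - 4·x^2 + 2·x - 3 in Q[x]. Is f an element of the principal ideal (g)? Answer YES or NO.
In Q[x] the ideal (g) consists of all multiples of g, so f ∈ (g) iff g | f, i.e. iff the remainder of f on division by g is 0. Divide f by g (g is monic, so eliminate the leading term of the running remainder at each step):
  leading term -x^4: subtract (-x^2)·g(x) = -x^4 + 2·x^3 - 3·x^2, leaving -x^2 + 2·x - 3
  leading term -x^2: subtract (-1)·g(x) = -x^2 + 2·x - 3, leaving 0
The remainder is 0, so f(x) = g(x) · h(x) with h(x) = -x^2 - 1. Hence g | f, i.e. f ∈ (g).

Final answer: YES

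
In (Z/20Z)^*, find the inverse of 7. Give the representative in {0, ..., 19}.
7^(−1) ≡ 3 (mod 20)

Apply the extended Euclidean algorithm to (20, 7), tracking rows (r, s, t) with s·20 + t·7 = r. Each division r_prev = q·r_cur + r_new produces the new row as (previous row) − q·(current row):
  row A: (20, 1, 0)   [1·20 + 0·7 = 20]
  row B: (7, 0, 1)   [0·20 + 1·7 = 7]
  20 = 2·7 + 6   → row C = row A − 2·row B = (6, 1, −2)   [check: 1·20 − 2·7 = 6]
  7 = 1·6 + 1   → row D = row B − 1·row C = (1, −1, 3)   [check: −1·20 + 3·7 = 1]
  6 = 6·1 + 0   → remainder 0, stop. gcd = 1 (last nonzero row D).
The gcd is 1, so 7 is invertible mod 20. The last nonzero row gives −1·20 + 3·7 = 1, so t = 3. So 7^(−1) ≡ 3 (mod 20). Verify: 7 · 3 = 21 ≡ 1 (mod 20). ✓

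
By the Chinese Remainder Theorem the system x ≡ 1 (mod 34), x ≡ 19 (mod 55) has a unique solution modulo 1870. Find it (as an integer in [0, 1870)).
The moduli 34, 55 are pairwise coprime, so by the CRT there is a unique solution mod 34·55 = 1870.
Solve by successive substitution. Start with x ≡ 1 (mod 34).
  Combine with x ≡ 19 (mod 55): write x = 1 + 34·t and require 1 + 34·t ≡ 19 (mod 55), i.e. 34·t ≡ 19 − 1 ≡ 18 (mod 55). Since 34^(−1) ≡ 34 (mod 55), t ≡ 34·18 ≡ 7 (mod 55). So x ≡ 1 + 34·7 = 239 (mod 1870).
Unique solution in [0, 1870): x = 239.

Final answer: x ≡ 239 (mod 1870); the representative in [0, 1870) is 239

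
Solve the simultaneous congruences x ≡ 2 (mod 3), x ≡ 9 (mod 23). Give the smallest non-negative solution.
The moduli 3, 23 are pairwise coprime, so by the CRT there is a unique solution mod 3·23 = 69.
Solve by successive substitution. Start with x ≡ 2 (mod 3).
  Combine with x ≡ 9 (mod 23): write x = 2 + 3·t and require 2 + 3·t ≡ 9 (mod 23), i.e. 3·t ≡ 9 − 2 ≡ 7 (mod 23). Since 3^(−1) ≡ 8 (mod 23), t ≡ 8·7 ≡ 10 (mod 23). So x ≡ 2 + 3·10 = 32 (mod 69).
Unique solution in [0, 69): x = 32.

Final answer: x ≡ 32 (mod 69); the representative in [0, 69) is 32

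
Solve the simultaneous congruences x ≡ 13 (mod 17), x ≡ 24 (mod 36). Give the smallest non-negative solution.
x ≡ 132 (mod 612); the representative in [0, 612) is 132

The moduli 17, 36 are pairwise coprime, so by the CRT there is a unique solution mod 17·36 = 612.
Solve by successive substitution. Start with x ≡ 13 (mod 17).
  Combine with x ≡ 24 (mod 36): write x = 13 + 17·t and require 13 + 17·t ≡ 24 (mod 36), i.e. 17·t ≡ 24 − 13 ≡ 11 (mod 36). Since 17^(−1) ≡ 17 (mod 36), t ≡ 17·11 ≡ 7 (mod 36). So x ≡ 13 + 17·7 = 132 (mod 612).
Unique solution in [0, 612): x = 132.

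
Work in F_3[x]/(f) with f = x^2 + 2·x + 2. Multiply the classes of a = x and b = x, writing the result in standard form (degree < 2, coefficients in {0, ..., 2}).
a · b ≡ x + 1 (mod f(x))

Multiply as integer polynomials: a · b = x^2. Reducing coefficients mod 3: a · b ≡ x^2. Now divide by f(x) = x^2 + 2·x + 2 in F_3[x], eliminating the leading term at each step:
  leading term x^2: subtract (1)·f(x) = x^2 + 2·x + 2, leaving x + 1 (coefficients mod 3)
The degree is now < 2, so this is the remainder. Hence a · b ≡ x + 1 in F_3[x]/(f).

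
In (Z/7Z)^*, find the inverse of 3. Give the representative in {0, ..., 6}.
3^(−1) ≡ 5 (mod 7)

Apply the extended Euclidean algorithm to (7, 3), tracking rows (r, s, t) with s·7 + t·3 = r. Each division r_prev = q·r_cur + r_new produces the new row as (previous row) − q·(current row):
  row A: (7, 1, 0)   [1·7 + 0·3 = 7]
  row B: (3, 0, 1)   [0·7 + 1·3 = 3]
  7 = 2·3 + 1   → row C = row A − 2·row B = (1, 1, −2)   [check: 1·7 − 2·3 = 1]
  3 = 3·1 + 0   → remainder 0, stop. gcd = 1 (last nonzero row C).
The gcd is 1, so 3 is invertible mod 7. The last nonzero row gives 1·7 − 2·3 = 1, so t = −2. So 3^(−1) ≡ −2 ≡ 5 (mod 7). Verify: 3 · 5 = 15 ≡ 1 (mod 7). ✓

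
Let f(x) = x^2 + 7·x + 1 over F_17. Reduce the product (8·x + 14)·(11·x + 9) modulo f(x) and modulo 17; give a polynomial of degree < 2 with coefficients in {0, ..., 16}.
a · b ≡ x + 4 (mod f(x))

Multiply as integer polynomials: a · b = 88·x^2 + 226·x + 126. Reducing coefficients mod 17: a · b ≡ 3·x^2 + 5·x + 7. Now divide by f(x) = x^2 + 7·x + 1 in F_17[x], eliminating the leading term at each step:
  leading term 3·x^2: subtract (3)·f(x) = 3·x^2 + 4·x + 3, leaving x + 4 (coefficients mod 17)
The degree is now < 2, so this is the remainder. Hence a · b ≡ x + 4 in F_17[x]/(f).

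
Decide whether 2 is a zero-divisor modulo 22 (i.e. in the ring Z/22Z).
YES

gcd(2, 22) = 2 > 1, so 2 is not a unit in Z/22Z. In Z/nZ every nonzero non-unit is a zero-divisor: explicitly, take b = 22/gcd = 11 ≠ 0 (mod 22); then 2·11 = 22 = 1·22, i.e. 2·11 ≡ 0 (mod 22). So 2 is a zero-divisor.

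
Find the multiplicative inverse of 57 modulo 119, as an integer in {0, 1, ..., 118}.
57^(−1) ≡ 71 (mod 119)

Apply the extended Euclidean algorithm to (119, 57), tracking rows (r, s, t) with s·119 + t·57 = r. Each division r_prev = q·r_cur + r_new produces the new row as (previous row) − q·(current row):
  row A: (119, 1, 0)   [1·119 + 0·57 = 119]
  row B: (57, 0, 1)   [0·119 + 1·57 = 57]
  119 = 2·57 + 5   → row C = row A − 2·row B = (5, 1, −2)   [check: 1·119 − 2·57 = 5]
  57 = 11·5 + 2   → row D = row B − 11·row C = (2, −11, 23)   [check: −11·119 + 23·57 = 2]
  5 = 2·2 + 1   → row E = row C − 2·row D = (1, 23, −48)   [check: 23·119 − 48·57 = 1]
  2 = 2·1 + 0   → remainder 0, stop. gcd = 1 (last nonzero row E).
The gcd is 1, so 57 is invertible mod 119. The last nonzero row gives 23·119 − 48·57 = 1, so t = −48. So 57^(−1) ≡ −48 ≡ 71 (mod 119). Verify: 57 · 71 = 4047 ≡ 1 (mod 119). ✓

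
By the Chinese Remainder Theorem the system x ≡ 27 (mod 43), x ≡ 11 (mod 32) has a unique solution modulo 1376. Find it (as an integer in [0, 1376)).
The moduli 43, 32 are pairwise coprime, so by the CRT there is a unique solution mod 43·32 = 1376.
Solve by successive substitution. Start with x ≡ 27 (mod 43).
  Combine with x ≡ 11 (mod 32): write x = 27 + 43·t and require 27 + 43·t ≡ 11 (mod 32), i.e. 43·t ≡ 11 − 27 ≡ 16 (mod 32). Since 43^(−1) ≡ 3 (mod 32) (43 ≡ 11 (mod 32)), t ≡ 3·16 ≡ 16 (mod 32). So x ≡ 27 + 43·16 = 715 (mod 1376).
Unique solution in [0, 1376): x = 715.

Final answer: x ≡ 715 (mod 1376); the representative in [0, 1376) is 715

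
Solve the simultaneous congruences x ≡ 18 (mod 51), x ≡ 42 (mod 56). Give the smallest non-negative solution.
x ≡ 2058 (mod 2856); the representative in [0, 2856) is 2058

The moduli 51, 56 are pairwise coprime, so by the CRT there is a unique solution mod 51·56 = 2856.
Solve by successive substitution. Start with x ≡ 18 (mod 51).
  Combine with x ≡ 42 (mod 56): write x = 18 + 51·t and require 18 + 51·t ≡ 42 (mod 56), i.e. 51·t ≡ 42 − 18 ≡ 24 (mod 56). Since 51^(−1) ≡ 11 (mod 56), t ≡ 11·24 ≡ 40 (mod 56). So x ≡ 18 + 51·40 = 2058 (mod 2856).
Unique solution in [0, 2856): x = 2058.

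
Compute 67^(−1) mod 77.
67^(−1) ≡ 23 (mod 77)

Apply the extended Euclidean algorithm to (77, 67), tracking rows (r, s, t) with s·77 + t·67 = r. Each division r_prev = q·r_cur + r_new produces the new row as (previous row) − q·(current row):
  row A: (77, 1, 0)   [1·77 + 0·67 = 77]
  row B: (67, 0, 1)   [0·77 + 1·67 = 67]
  77 = 1·67 + 10   → row C = row A − 1·row B = (10, 1, −1)   [check: 1·77 − 1·67 = 10]
  67 = 6·10 + 7   → row D = row B − 6·row C = (7, −6, 7)   [check: −6·77 + 7·67 = 7]
  10 = 1·7 + 3   → row E = row C − 1·row D = (3, 7, −8)   [check: 7·77 − 8·67 = 3]
  7 = 2·3 + 1   → row F = row D − 2·row E = (1, −20, 23)   [check: −20·77 + 23·67 = 1]
  3 = 3·1 + 0   → remainder 0, stop. gcd = 1 (last nonzero row F).
The gcd is 1, so 67 is invertible mod 77. The last nonzero row gives −20·77 + 23·67 = 1, so t = 23. So 67^(−1) ≡ 23 (mod 77). Verify: 67 · 23 = 1541 ≡ 1 (mod 77). ✓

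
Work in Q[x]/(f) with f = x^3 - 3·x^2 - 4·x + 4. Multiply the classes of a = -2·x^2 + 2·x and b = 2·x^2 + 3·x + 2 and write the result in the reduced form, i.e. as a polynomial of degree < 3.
First multiply in Q[x] without reducing: a · b = -4·x^4 - 2·x^3 + 2·x^2 + 4·x. Now divide by f(x) = x^3 - 3·x^2 - 4·x + 4, eliminating the leading term at each step:
  leading term -4·x^4: subtract (-4·x)·f(x) = -4·x^4 + 12·x^3 + 16·x^2 - 16·x, leaving -14·x^3 - 14·x^2 + 20·x
  leading term -14·x^3: subtract (-14)·f(x) = -14·x^3 + 42·x^2 + 56·x - 56, leaving -56·x^2 - 36·x + 56
The degree is now < 3, so this is the remainder. Hence a · b ≡ -56·x^2 - 36·x + 56 in Q[x]/(f).

Final answer: a · b ≡ -56·x^2 - 36·x + 56 (mod f(x))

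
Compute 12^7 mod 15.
3

Use repeated squaring. Binary(7) = 111. Walk through the bits of the exponent 7 left-to-right: at each bit after the leading one, square the running value, then multiply by 12 if the bit is 1 (always reducing mod 15):
  bit 1 = 1 (leading): start with 12.
  bit 2 = 1: square 12^2 = 144 ≡ 9; bit is 1, so multiply 9·12 = 108 ≡ 3 (mod 15).
  bit 3 = 1: square 3^2 = 9; bit is 1, so multiply 9·12 = 108 ≡ 3 (mod 15).
Final value: 12^7 ≡ 3 (mod 15).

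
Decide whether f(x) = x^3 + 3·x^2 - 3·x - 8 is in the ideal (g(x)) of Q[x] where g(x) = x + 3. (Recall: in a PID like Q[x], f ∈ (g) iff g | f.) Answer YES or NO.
In Q[x] the ideal (g) consists of all multiples of g, so f ∈ (g) iff g | f, i.e. iff the remainder of f on division by g is 0. Divide f by g (g is monic, so eliminate the leading term of the running remainder at each step):
  leading term x^3: subtract (x^2)·g(x) = x^3 + 3·x^2, leaving -3·x - 8
  leading term -3·x: subtract (-3)·g(x) = -3·x - 9, leaving 1
The remainder r(x) = 1 ≠ 0 (and deg r < deg g), so g ∤ f, i.e. f ∉ (g).

Final answer: NO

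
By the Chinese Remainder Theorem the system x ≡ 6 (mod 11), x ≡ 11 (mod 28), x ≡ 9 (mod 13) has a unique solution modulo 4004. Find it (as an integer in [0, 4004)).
The moduli 11, 28, 13 are pairwise coprime, so by the CRT there is a unique solution mod 11·28·13 = 4004.
Solve by successive substitution. Start with x ≡ 6 (mod 11).
  Combine with x ≡ 11 (mod 28): write x = 6 + 11·t and require 6 + 11·t ≡ 11 (mod 28), i.e. 11·t ≡ 11 − 6 ≡ 5 (mod 28). Since 11^(−1) ≡ 23 (mod 28), t ≡ 23·5 ≡ 3 (mod 28). So x ≡ 6 + 11·3 = 39 (mod 308).
  Combine with x ≡ 9 (mod 13): write x = 39 + 308·t and require 39 + 308·t ≡ 9 (mod 13), i.e. 308·t ≡ 9 − 39 ≡ 9 (mod 13). Since 308^(−1) ≡ 3 (mod 13) (308 ≡ 9 (mod 13)), t ≡ 3·9 ≡ 1 (mod 13). So x ≡ 39 + 308·1 = 347 (mod 4004).
Unique solution in [0, 4004): x = 347.

Final answer: x ≡ 347 (mod 4004); the representative in [0, 4004) is 347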